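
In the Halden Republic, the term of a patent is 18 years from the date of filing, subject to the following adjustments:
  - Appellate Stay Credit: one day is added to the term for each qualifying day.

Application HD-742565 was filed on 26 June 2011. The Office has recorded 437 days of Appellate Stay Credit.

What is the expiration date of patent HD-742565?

September 6, 2030

Base term: filing date + 18 years → 26 June 2029.
Appellate Stay Credit: +437 days → 6 September 2030.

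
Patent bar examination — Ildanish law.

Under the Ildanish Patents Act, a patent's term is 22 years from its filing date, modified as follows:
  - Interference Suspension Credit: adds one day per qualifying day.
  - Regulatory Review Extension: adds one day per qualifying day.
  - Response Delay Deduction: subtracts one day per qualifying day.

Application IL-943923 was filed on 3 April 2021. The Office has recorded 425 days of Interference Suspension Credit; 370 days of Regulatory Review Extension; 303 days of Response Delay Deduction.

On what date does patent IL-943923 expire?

2044-08-07

Base term: filing date + 22 years → 3 April 2043.
Interference Suspension Credit: +425 days → 1 June 2044.
Regulatory Review Extension: +370 days → 6 June 2045.
Response Delay Deduction: −303 days → 7 August 2044.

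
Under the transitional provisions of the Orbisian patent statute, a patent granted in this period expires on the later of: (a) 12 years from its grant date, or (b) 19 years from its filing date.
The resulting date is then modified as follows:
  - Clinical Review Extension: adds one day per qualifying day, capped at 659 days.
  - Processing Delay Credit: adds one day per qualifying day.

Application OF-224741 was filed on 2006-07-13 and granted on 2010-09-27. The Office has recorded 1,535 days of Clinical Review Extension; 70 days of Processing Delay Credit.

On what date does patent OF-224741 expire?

2027-07-12

(a) grant + 12 years → 27 September 2022.
(b) filing + 19 years → 13 July 2025.
Later of the two: 13 July 2025.
Clinical Review Extension: 1535 days claimed exceeds the 659-day cap, so +659 days → 3 May 2027.
Processing Delay Credit: +70 days → 12 July 2027.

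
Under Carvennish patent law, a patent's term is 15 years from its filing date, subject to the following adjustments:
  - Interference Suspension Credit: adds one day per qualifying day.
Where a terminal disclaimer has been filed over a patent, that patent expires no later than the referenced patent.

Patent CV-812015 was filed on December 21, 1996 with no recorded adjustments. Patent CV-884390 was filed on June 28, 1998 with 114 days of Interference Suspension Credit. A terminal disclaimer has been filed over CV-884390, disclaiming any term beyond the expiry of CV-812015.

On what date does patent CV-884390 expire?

Natural term of CV-884390:
  Base: filing + 15 years → 28 June 2013.
  Interference Suspension Credit: +114 days → 20 October 2013.
Expiry of referenced patent CV-812015:
  Base: filing + 15 years → 21 December 2011.
Terminal disclaimer: CV-884390 expires on the earlier of 20 October 2013 and 21 December 2011.

2011-12-21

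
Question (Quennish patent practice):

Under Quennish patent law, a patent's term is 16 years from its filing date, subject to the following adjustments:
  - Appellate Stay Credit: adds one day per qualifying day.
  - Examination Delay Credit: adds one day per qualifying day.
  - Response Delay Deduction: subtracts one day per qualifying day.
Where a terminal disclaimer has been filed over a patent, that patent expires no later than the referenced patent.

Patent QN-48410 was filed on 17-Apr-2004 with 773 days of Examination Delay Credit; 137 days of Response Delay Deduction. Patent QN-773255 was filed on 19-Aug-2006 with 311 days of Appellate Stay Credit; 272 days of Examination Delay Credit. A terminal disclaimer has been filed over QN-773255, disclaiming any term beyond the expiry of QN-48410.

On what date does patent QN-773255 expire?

Natural term of QN-773255:
  Base: filing + 16 years → 19 August 2022.
  Appellate Stay Credit: +311 days → 26 June 2023.
  Examination Delay Credit: +272 days → 24 March 2024.
Expiry of referenced patent QN-48410:
  Base: filing + 16 years → 17 April 2020.
  Examination Delay Credit: +773 days → 30 May 2022.
  Response Delay Deduction: −137 days → 13 January 2022.
Terminal disclaimer: QN-773255 expires on the earlier of 24 March 2024 and 13 January 2022.

2022-01-13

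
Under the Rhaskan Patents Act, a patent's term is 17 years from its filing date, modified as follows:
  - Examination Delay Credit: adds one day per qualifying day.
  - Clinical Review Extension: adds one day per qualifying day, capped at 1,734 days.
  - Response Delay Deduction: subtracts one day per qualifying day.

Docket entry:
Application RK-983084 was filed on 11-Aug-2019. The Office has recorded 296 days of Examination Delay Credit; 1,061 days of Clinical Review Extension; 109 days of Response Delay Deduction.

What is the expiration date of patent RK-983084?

Base term: filing date + 17 years → 11 August 2036.
Examination Delay Credit: +296 days → 3 June 2037.
Clinical Review Extension: 1061 days (within the 1734-day cap) → +1061 days → 29 April 2040.
Response Delay Deduction: −109 days → 11 January 2040.

January 11, 2040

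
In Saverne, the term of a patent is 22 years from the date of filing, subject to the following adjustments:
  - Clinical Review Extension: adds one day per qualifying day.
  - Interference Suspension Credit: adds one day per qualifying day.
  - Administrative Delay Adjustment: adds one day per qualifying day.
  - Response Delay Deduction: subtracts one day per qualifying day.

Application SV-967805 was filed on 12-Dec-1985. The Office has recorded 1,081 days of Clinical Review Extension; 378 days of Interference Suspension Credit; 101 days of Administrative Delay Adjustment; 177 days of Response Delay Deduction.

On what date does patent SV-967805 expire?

Base term: filing date + 22 years → 12 December 2007.
Clinical Review Extension: +1081 days → 27 November 2010.
Interference Suspension Credit: +378 days → 10 December 2011.
Administrative Delay Adjustment: +101 days → 20 March 2012.
Response Delay Deduction: −177 days → 25 September 2011.

2011-09-25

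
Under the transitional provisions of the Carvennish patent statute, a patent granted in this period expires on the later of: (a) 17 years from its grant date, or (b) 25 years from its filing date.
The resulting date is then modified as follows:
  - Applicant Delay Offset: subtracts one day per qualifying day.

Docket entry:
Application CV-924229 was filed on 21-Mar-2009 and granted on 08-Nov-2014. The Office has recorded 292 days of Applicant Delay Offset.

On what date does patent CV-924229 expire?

(a) grant + 17 years → 8 November 2031.
(b) filing + 25 years → 21 March 2034.
Later of the two: 21 March 2034.
Applicant Delay Offset: −292 days → 2 June 2033.

2033-06-02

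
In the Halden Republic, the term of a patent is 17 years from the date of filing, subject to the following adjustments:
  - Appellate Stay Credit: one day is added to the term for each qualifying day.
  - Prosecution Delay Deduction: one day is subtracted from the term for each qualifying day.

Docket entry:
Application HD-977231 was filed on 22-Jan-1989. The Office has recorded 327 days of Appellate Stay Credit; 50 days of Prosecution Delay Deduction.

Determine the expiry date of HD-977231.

October 26, 2006

Base term: filing date + 17 years → 22 January 2006.
Appellate Stay Credit: +327 days → 15 December 2006.
Prosecution Delay Deduction: −50 days → 26 October 2006.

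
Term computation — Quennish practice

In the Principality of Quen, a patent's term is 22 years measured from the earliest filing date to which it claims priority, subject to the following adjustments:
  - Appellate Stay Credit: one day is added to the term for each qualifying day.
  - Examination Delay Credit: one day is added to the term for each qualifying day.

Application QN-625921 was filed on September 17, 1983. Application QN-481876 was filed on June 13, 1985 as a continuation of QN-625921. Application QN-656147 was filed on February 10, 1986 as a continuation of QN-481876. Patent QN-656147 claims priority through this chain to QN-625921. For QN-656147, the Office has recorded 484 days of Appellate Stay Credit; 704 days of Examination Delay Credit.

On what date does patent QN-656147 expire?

2008-12-18

Earliest priority filing: 17 September 1983.
Base term: 17 September 1983 + 22 years → 17 September 2005.
Appellate Stay Credit: +484 days → 14 January 2007.
Examination Delay Credit: +704 days → 18 December 2008.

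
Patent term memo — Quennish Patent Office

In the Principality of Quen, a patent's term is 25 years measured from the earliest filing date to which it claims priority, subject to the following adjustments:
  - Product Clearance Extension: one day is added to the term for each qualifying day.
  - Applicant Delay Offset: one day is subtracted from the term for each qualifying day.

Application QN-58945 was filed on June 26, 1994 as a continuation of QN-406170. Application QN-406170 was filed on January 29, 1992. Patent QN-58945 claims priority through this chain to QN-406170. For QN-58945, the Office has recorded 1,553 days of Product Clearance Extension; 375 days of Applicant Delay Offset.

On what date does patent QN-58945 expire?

April 21, 2020

Earliest priority filing: 29 January 1992.
Base term: 29 January 1992 + 25 years → 29 January 2017.
Product Clearance Extension: +1553 days → 1 May 2021.
Applicant Delay Offset: −375 days → 21 April 2020.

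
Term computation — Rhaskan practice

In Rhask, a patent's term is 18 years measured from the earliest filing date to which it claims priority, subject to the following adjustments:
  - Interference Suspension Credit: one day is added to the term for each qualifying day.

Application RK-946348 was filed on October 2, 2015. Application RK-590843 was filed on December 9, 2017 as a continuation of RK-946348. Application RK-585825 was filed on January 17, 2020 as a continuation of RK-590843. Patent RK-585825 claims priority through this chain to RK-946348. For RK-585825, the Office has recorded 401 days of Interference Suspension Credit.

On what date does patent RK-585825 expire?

November 7, 2034

Earliest priority filing: 2 October 2015.
Base term: 2 October 2015 + 18 years → 2 October 2033.
Interference Suspension Credit: +401 days → 7 November 2034.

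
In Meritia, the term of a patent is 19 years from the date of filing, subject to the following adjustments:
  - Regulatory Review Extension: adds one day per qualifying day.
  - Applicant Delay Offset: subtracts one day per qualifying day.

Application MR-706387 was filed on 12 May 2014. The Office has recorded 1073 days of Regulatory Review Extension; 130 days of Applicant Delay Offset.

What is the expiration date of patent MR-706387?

2035-12-11

Base term: filing date + 19 years → 12 May 2033.
Regulatory Review Extension: +1073 days → 19 April 2036.
Applicant Delay Offset: −130 days → 11 December 2035.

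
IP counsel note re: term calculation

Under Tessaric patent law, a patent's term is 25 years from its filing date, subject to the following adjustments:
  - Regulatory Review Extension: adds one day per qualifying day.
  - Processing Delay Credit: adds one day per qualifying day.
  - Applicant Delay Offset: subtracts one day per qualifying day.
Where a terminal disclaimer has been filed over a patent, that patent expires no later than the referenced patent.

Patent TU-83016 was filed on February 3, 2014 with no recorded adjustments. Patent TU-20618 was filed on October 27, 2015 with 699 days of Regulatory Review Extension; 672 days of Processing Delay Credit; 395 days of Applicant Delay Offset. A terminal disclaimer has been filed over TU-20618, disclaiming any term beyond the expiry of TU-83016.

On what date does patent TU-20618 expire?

2039-02-03

Natural term of TU-20618:
  Base: filing + 25 years → 27 October 2040.
  Regulatory Review Extension: +699 days → 26 September 2042.
  Processing Delay Credit: +672 days → 29 July 2044.
  Applicant Delay Offset: −395 days → 30 June 2043.
Expiry of referenced patent TU-83016:
  Base: filing + 25 years → 3 February 2039.
Terminal disclaimer: TU-20618 expires on the earlier of 30 June 2043 and 3 February 2039.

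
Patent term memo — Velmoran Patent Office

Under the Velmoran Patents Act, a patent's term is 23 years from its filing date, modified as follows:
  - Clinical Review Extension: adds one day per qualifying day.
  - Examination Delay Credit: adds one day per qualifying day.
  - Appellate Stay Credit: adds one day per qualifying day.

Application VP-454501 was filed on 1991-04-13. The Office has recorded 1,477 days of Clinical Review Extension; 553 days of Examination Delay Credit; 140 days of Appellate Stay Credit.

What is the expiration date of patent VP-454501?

2020-03-22

Base term: filing date + 23 years → 13 April 2014.
Clinical Review Extension: +1477 days → 29 April 2018.
Examination Delay Credit: +553 days → 3 November 2019.
Appellate Stay Credit: +140 days → 22 March 2020.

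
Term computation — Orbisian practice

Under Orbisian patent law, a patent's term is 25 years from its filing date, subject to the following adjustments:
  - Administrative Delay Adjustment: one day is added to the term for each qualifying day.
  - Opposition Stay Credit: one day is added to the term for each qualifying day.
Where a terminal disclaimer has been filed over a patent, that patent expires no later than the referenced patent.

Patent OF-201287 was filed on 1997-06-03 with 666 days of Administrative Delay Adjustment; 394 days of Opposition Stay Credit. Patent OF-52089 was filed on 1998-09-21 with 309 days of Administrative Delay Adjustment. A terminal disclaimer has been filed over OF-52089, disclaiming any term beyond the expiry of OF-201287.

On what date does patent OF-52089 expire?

July 26, 2024

Natural term of OF-52089:
  Base: filing + 25 years → 21 September 2023.
  Administrative Delay Adjustment: +309 days → 26 July 2024.
Expiry of referenced patent OF-201287:
  Base: filing + 25 years → 3 June 2022.
  Administrative Delay Adjustment: +666 days → 30 March 2024.
  Opposition Stay Credit: +394 days → 28 April 2025.
Terminal disclaimer: OF-52089 expires on the earlier of 26 July 2024 and 28 April 2025.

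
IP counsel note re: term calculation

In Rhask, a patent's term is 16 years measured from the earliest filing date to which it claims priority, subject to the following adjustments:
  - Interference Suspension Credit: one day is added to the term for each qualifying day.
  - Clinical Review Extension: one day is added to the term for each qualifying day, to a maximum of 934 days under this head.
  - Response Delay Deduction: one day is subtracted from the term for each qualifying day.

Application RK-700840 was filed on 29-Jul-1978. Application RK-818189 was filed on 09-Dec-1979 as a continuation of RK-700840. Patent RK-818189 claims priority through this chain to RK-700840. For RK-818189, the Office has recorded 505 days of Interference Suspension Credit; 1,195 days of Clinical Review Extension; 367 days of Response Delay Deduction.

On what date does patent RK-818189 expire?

Earliest priority filing: 29 July 1978.
Base term: 29 July 1978 + 16 years → 29 July 1994.
Interference Suspension Credit: +505 days → 16 December 1995.
Clinical Review Extension: 1195 days claimed exceeds the 934-day cap, so +934 days → 7 July 1998.
Response Delay Deduction: −367 days → 5 July 1997.

July 5, 1997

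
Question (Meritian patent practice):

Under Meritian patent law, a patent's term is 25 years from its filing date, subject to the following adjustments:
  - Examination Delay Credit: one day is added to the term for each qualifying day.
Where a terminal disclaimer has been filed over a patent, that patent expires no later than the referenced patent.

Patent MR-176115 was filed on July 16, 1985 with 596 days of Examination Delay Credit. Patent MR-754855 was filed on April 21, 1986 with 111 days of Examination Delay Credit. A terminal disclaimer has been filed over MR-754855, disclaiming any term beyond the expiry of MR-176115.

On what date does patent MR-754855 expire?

Natural term of MR-754855:
  Base: filing + 25 years → 21 April 2011.
  Examination Delay Credit: +111 days → 10 August 2011.
Expiry of referenced patent MR-176115:
  Base: filing + 25 years → 16 July 2010.
  Examination Delay Credit: +596 days → 3 March 2012.
Terminal disclaimer: MR-754855 expires on the earlier of 10 August 2011 and 3 March 2012.

2011-08-10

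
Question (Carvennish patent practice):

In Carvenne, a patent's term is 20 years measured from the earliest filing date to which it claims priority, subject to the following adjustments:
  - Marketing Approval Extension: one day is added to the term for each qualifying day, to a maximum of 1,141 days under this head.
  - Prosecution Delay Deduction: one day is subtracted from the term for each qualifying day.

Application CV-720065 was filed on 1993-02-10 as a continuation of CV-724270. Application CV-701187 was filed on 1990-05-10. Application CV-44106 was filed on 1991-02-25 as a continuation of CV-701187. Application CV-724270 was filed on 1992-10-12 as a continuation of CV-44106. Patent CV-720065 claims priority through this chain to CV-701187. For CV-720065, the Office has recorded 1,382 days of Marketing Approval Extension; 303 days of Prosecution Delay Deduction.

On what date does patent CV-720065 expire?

Earliest priority filing: 10 May 1990.
Base term: 10 May 1990 + 20 years → 10 May 2010.
Marketing Approval Extension: 1382 days claimed exceeds the 1141-day cap, so +1141 days → 24 June 2013.
Prosecution Delay Deduction: −303 days → 25 August 2012.

August 25, 2012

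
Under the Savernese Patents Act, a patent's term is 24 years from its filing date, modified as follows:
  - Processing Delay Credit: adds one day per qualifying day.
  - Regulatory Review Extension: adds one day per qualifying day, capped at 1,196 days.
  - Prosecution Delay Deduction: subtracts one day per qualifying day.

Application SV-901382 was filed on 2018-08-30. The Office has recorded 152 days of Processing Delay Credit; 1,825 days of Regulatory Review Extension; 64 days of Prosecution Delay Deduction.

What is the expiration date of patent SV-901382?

2046-03-06

Base term: filing date + 24 years → 30 August 2042.
Processing Delay Credit: +152 days → 29 January 2043.
Regulatory Review Extension: 1825 days claimed exceeds the 1196-day cap, so +1196 days → 9 May 2046.
Prosecution Delay Deduction: −64 days → 6 March 2046.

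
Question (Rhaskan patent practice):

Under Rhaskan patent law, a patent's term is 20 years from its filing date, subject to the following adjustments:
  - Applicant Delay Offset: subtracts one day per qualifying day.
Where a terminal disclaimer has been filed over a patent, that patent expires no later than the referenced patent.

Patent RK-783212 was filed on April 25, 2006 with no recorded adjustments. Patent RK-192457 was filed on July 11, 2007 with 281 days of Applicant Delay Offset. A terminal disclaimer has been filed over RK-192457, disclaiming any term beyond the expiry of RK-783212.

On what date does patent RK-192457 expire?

2026-04-25

Natural term of RK-192457:
  Base: filing + 20 years → 11 July 2027.
  Applicant Delay Offset: −281 days → 3 October 2026.
Expiry of referenced patent RK-783212:
  Base: filing + 20 years → 25 April 2026.
Terminal disclaimer: RK-192457 expires on the earlier of 3 October 2026 and 25 April 2026.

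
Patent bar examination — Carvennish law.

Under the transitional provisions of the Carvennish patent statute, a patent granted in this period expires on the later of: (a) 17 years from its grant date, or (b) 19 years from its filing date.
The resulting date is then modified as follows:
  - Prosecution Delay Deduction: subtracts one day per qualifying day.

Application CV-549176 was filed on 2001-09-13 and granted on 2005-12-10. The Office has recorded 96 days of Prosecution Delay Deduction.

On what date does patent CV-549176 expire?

2022-09-05

(a) grant + 17 years → 10 December 2022.
(b) filing + 19 years → 13 September 2020.
Later of the two: 10 December 2022.
Prosecution Delay Deduction: −96 days → 5 September 2022.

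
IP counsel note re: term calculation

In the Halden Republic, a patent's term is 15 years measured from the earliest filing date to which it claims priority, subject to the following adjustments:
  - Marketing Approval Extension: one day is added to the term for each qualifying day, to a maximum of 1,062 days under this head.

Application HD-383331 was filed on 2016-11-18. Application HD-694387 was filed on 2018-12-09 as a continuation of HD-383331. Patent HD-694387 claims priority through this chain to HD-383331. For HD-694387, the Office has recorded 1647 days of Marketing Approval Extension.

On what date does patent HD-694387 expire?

October 15, 2034

Earliest priority filing: 18 November 2016.
Base term: 18 November 2016 + 15 years → 18 November 2031.
Marketing Approval Extension: 1647 days claimed exceeds the 1062-day cap, so +1062 days → 15 October 2034.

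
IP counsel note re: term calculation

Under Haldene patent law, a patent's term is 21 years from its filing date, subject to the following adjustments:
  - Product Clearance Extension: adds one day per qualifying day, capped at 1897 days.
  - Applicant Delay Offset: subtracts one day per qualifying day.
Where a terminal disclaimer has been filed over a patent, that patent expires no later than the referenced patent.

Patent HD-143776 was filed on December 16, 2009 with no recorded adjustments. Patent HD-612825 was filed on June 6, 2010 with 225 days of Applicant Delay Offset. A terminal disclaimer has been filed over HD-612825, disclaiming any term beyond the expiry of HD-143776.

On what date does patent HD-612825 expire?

Natural term of HD-612825:
  Base: filing + 21 years → 6 June 2031.
  Applicant Delay Offset: −225 days → 24 October 2030.
Expiry of referenced patent HD-143776:
  Base: filing + 21 years → 16 December 2030.
Terminal disclaimer: HD-612825 expires on the earlier of 24 October 2030 and 16 December 2030.

October 24, 2030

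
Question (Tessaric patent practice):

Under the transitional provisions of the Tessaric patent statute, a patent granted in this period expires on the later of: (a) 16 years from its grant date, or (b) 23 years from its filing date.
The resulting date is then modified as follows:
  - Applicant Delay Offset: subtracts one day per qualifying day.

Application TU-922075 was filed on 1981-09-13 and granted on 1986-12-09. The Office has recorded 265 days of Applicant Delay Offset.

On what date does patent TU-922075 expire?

2003-12-23

(a) grant + 16 years → 9 December 2002.
(b) filing + 23 years → 13 September 2004.
Later of the two: 13 September 2004.
Applicant Delay Offset: −265 days → 23 December 2003.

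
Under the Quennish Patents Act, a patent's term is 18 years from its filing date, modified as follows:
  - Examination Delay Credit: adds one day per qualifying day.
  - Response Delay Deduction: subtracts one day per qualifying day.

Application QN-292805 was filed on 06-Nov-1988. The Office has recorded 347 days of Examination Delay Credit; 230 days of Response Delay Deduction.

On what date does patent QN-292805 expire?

Base term: filing date + 18 years → 6 November 2006.
Examination Delay Credit: +347 days → 19 October 2007.
Response Delay Deduction: −230 days → 3 March 2007.

March 3, 2007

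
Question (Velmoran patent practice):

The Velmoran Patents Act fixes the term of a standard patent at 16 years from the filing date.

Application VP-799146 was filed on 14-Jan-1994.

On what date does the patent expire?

2010-01-14

Filing date + 16 years → 14 January 2010.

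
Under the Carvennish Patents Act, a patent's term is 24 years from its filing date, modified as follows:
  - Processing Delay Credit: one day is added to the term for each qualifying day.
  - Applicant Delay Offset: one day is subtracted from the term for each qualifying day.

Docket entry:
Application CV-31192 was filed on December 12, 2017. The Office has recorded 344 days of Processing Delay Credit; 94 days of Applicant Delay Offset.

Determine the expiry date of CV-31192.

Base term: filing date + 24 years → 12 December 2041.
Processing Delay Credit: +344 days → 21 November 2042.
Applicant Delay Offset: −94 days → 19 August 2042.

August 19, 2042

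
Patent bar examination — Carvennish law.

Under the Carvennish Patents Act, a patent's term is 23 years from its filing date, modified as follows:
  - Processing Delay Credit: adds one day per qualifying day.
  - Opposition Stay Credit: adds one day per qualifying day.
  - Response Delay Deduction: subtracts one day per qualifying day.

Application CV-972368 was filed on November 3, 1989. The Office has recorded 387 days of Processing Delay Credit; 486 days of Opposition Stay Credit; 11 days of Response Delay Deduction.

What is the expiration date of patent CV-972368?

Base term: filing date + 23 years → 3 November 2012.
Processing Delay Credit: +387 days → 25 November 2013.
Opposition Stay Credit: +486 days → 26 March 2015.
Response Delay Deduction: −11 days → 15 March 2015.

2015-03-15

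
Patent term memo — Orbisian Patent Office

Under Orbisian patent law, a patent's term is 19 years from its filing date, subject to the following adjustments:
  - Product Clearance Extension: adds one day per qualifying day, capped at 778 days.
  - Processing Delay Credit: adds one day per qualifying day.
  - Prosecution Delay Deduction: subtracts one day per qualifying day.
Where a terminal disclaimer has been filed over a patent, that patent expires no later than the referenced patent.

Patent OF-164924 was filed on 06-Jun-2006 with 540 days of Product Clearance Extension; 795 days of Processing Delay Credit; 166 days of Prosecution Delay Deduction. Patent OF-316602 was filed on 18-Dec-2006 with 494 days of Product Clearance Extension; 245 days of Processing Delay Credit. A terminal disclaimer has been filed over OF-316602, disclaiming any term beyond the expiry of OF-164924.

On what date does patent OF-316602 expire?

2027-12-27

Natural term of OF-316602:
  Base: filing + 19 years → 18 December 2025.
  Product Clearance Extension: 494 days (within the 778-day cap) → +494 days → 26 April 2027.
  Processing Delay Credit: +245 days → 27 December 2027.
Expiry of referenced patent OF-164924:
  Base: filing + 19 years → 6 June 2025.
  Product Clearance Extension: 540 days (within the 778-day cap) → +540 days → 28 November 2026.
  Processing Delay Credit: +795 days → 31 January 2029.
  Prosecution Delay Deduction: −166 days → 18 August 2028.
Terminal disclaimer: OF-316602 expires on the earlier of 27 December 2027 and 18 August 2028.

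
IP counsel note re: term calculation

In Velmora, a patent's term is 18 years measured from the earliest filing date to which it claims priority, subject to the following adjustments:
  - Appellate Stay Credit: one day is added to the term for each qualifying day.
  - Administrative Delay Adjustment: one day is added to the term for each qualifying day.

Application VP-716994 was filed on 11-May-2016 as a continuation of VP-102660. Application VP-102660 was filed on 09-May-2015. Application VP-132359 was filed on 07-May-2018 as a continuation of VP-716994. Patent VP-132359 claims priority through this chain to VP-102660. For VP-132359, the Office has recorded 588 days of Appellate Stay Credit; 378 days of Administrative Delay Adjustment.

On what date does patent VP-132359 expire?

Earliest priority filing: 9 May 2015.
Base term: 9 May 2015 + 18 years → 9 May 2033.
Appellate Stay Credit: +588 days → 18 December 2034.
Administrative Delay Adjustment: +378 days → 31 December 2035.

2035-12-31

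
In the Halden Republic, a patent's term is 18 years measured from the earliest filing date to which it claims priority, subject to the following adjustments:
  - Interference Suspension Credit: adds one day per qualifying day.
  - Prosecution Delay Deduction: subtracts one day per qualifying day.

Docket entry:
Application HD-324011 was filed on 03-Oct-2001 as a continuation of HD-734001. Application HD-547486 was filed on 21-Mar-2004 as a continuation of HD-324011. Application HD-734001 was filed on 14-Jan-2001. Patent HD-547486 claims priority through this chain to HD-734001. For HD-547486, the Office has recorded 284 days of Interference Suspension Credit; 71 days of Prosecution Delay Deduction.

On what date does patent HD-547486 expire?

Earliest priority filing: 14 January 2001.
Base term: 14 January 2001 + 18 years → 14 January 2019.
Interference Suspension Credit: +284 days → 25 October 2019.
Prosecution Delay Deduction: −71 days → 15 August 2019.

2019-08-15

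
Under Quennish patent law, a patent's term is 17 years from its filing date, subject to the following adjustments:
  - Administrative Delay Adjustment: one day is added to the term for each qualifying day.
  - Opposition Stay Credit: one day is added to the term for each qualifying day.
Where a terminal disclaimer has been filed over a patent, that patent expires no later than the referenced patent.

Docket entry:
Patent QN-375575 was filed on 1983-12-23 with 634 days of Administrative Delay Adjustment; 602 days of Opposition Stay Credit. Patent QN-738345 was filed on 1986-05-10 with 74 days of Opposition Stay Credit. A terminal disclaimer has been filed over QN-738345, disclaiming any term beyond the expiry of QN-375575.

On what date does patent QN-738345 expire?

Natural term of QN-738345:
  Base: filing + 17 years → 10 May 2003.
  Opposition Stay Credit: +74 days → 23 July 2003.
Expiry of referenced patent QN-375575:
  Base: filing + 17 years → 23 December 2000.
  Administrative Delay Adjustment: +634 days → 18 September 2002.
  Opposition Stay Credit: +602 days → 12 May 2004.
Terminal disclaimer: QN-738345 expires on the earlier of 23 July 2003 and 12 May 2004.

July 23, 2003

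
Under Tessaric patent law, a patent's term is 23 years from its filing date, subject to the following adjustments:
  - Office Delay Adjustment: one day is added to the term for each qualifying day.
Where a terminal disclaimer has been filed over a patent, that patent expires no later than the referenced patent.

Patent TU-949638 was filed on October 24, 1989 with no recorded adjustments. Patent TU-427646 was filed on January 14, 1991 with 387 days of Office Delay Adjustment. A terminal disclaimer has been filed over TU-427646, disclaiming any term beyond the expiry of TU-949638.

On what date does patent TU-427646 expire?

2012-10-24

Natural term of TU-427646:
  Base: filing + 23 years → 14 January 2014.
  Office Delay Adjustment: +387 days → 5 February 2015.
Expiry of referenced patent TU-949638:
  Base: filing + 23 years → 24 October 2012.
Terminal disclaimer: TU-427646 expires on the earlier of 5 February 2015 and 24 October 2012.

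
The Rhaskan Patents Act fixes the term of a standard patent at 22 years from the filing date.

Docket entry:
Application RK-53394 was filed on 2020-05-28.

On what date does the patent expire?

Filing date + 22 years → 28 May 2042.

May 28, 2042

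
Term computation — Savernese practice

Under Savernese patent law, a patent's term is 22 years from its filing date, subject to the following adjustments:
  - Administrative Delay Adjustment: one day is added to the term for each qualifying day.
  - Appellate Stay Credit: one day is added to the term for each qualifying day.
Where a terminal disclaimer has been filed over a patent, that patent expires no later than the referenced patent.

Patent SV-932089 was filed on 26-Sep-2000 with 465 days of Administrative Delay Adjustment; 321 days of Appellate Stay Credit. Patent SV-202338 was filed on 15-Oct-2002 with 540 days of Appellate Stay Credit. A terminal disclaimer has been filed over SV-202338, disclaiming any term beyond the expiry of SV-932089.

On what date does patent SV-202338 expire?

Natural term of SV-202338:
  Base: filing + 22 years → 15 October 2024.
  Appellate Stay Credit: +540 days → 8 April 2026.
Expiry of referenced patent SV-932089:
  Base: filing + 22 years → 26 September 2022.
  Administrative Delay Adjustment: +465 days → 4 January 2024.
  Appellate Stay Credit: +321 days → 20 November 2024.
Terminal disclaimer: SV-202338 expires on the earlier of 8 April 2026 and 20 November 2024.

2024-11-20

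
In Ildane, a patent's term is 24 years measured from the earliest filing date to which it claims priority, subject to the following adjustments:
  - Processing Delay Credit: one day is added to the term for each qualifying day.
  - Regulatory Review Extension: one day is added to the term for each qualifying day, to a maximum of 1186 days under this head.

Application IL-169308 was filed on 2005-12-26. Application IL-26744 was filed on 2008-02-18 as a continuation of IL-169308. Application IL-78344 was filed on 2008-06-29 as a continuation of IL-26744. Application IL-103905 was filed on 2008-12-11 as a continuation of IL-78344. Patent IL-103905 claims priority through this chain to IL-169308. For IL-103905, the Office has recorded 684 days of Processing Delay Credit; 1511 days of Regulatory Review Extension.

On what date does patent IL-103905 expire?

2035-02-08

Earliest priority filing: 26 December 2005.
Base term: 26 December 2005 + 24 years → 26 December 2029.
Processing Delay Credit: +684 days → 10 November 2031.
Regulatory Review Extension: 1511 days claimed exceeds the 1186-day cap, so +1186 days → 8 February 2035.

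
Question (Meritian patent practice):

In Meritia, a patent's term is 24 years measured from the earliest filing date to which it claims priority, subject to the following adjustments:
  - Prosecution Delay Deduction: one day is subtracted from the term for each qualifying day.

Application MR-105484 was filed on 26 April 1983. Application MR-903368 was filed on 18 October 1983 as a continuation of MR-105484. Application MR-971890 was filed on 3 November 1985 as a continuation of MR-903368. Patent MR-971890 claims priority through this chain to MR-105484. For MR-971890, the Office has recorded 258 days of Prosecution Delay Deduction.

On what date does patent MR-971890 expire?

2006-08-11

Earliest priority filing: 26 April 1983.
Base term: 26 April 1983 + 24 years → 26 April 2007.
Prosecution Delay Deduction: −258 days → 11 August 2006.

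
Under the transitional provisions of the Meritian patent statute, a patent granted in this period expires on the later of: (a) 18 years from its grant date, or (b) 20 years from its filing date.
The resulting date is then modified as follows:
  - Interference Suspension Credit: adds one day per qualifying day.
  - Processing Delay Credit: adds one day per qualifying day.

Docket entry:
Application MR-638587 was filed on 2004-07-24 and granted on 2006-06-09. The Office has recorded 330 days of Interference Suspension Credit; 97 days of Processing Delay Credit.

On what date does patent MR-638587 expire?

September 24, 2025

(a) grant + 18 years → 9 June 2024.
(b) filing + 20 years → 24 July 2024.
Later of the two: 24 July 2024.
Interference Suspension Credit: +330 days → 19 June 2025.
Processing Delay Credit: +97 days → 24 September 2025.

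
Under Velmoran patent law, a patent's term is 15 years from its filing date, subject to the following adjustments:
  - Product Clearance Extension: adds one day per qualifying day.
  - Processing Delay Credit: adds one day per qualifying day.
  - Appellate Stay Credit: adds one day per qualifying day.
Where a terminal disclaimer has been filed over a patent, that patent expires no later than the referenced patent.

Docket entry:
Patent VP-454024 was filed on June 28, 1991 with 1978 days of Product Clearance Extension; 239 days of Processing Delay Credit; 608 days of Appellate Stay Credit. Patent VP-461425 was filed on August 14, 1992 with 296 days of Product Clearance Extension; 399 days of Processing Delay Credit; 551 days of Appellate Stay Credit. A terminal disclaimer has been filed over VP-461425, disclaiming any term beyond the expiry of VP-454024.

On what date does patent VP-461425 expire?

2011-01-11

Natural term of VP-461425:
  Base: filing + 15 years → 14 August 2007.
  Product Clearance Extension: +296 days → 5 June 2008.
  Processing Delay Credit: +399 days → 9 July 2009.
  Appellate Stay Credit: +551 days → 11 January 2011.
Expiry of referenced patent VP-454024:
  Base: filing + 15 years → 28 June 2006.
  Product Clearance Extension: +1978 days → 27 November 2011.
  Processing Delay Credit: +239 days → 23 July 2012.
  Appellate Stay Credit: +608 days → 23 March 2014.
Terminal disclaimer: VP-461425 expires on the earlier of 11 January 2011 and 23 March 2014.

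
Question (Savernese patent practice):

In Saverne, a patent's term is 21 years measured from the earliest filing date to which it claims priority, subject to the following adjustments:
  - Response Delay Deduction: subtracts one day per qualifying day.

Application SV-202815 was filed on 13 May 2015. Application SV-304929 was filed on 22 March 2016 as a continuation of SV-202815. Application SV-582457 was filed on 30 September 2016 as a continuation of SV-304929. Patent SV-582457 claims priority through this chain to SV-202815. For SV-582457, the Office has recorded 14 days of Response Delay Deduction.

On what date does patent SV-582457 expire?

2036-04-29

Earliest priority filing: 13 May 2015.
Base term: 13 May 2015 + 21 years → 13 May 2036.
Response Delay Deduction: −14 days → 29 April 2036.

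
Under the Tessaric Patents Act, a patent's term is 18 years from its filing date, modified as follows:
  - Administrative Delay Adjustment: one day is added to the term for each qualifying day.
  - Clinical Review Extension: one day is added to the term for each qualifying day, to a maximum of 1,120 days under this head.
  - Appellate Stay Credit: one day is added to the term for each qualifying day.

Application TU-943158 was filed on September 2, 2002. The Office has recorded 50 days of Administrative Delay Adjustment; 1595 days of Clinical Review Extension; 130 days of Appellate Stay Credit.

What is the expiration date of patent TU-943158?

Base term: filing date + 18 years → 2 September 2020.
Administrative Delay Adjustment: +50 days → 22 October 2020.
Clinical Review Extension: 1595 days claimed exceeds the 1120-day cap, so +1120 days → 16 November 2023.
Appellate Stay Credit: +130 days → 25 March 2024.

2024-03-25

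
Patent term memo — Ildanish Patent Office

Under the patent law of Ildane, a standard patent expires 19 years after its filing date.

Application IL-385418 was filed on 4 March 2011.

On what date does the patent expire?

2030-03-04

Filing date + 19 years → 4 March 2030.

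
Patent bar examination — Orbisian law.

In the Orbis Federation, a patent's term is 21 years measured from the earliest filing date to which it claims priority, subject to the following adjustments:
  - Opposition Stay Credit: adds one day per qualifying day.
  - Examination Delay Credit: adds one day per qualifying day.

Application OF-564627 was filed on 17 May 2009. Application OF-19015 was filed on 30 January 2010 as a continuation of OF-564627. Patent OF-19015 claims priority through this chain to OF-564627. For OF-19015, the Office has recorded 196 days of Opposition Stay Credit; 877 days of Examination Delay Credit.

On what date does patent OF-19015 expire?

Earliest priority filing: 17 May 2009.
Base term: 17 May 2009 + 21 years → 17 May 2030.
Opposition Stay Credit: +196 days → 29 November 2030.
Examination Delay Credit: +877 days → 24 April 2033.

April 24, 2033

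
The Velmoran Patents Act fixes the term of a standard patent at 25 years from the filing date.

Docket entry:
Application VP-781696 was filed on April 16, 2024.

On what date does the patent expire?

April 16, 2049

Filing date + 25 years → 16 April 2049.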